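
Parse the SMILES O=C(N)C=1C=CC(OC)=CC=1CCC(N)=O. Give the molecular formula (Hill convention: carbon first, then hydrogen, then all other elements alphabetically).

Walk through each heavy atom and fill implicit hydrogens from standard valence (C 4, N 3, O 2, S 2, halogen 1):
  atom 1: O, bond orders sum to 2 (valence 2) → 0 H
  atom 2: C, bond orders sum to 4 (valence 4) → 0 H
  atom 3: N, bond orders sum to 1 (valence 3) → 2 H
  atom 4: C, bond orders sum to 4 (valence 4) → 0 H
  atom 5: C, bond orders sum to 3 (valence 4) → 1 H
  atom 6: C, bond orders sum to 3 (valence 4) → 1 H
  atom 7: C, bond orders sum to 4 (valence 4) → 0 H
  atom 8: O, bond orders sum to 2 (valence 2) → 0 H
  atom 9: C, bond orders sum to 1 (valence 4) → 3 H
  atom 10: C, bond orders sum to 3 (valence 4) → 1 H
  atom 11: C, bond orders sum to 4 (valence 4) → 0 H
  atom 12: C, bond orders sum to 2 (valence 4) → 2 H
  atom 13: C, bond orders sum to 2 (valence 4) → 2 H
  atom 14: C, bond orders sum to 4 (valence 4) → 0 H
  atom 15: N, bond orders sum to 1 (valence 3) → 2 H
  atom 16: O, bond orders sum to 2 (valence 2) → 0 H
Totals → C:11, H:14, N:2, O:3.

C11H14N2O3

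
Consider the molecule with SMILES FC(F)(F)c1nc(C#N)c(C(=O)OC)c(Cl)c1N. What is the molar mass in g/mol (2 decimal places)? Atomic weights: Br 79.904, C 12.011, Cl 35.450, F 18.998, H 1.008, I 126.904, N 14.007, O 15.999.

First, the molecular formula is C9H5ClF3N3O2 (counting implicit H from valence).
  C: 9 × 12.011 = 108.099
  Cl: 1 × 35.450 = 35.450
  F: 3 × 18.998 = 56.994
  H: 5 × 1.008 = 5.040
  N: 3 × 14.007 = 42.021
  O: 2 × 15.999 = 31.998
Sum: 9×12.011 + 1×35.450 + 3×18.998 + 5×1.008 + 3×14.007 + 2×15.999 = 279.602 → 279.60 g/mol.

279.60 g/mol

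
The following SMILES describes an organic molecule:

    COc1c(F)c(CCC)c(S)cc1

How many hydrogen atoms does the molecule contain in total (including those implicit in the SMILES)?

13

Walk through each heavy atom and fill implicit hydrogens from standard valence (C 4, N 3, O 2, S 2, halogen 1); for lowercase aromatic atoms, an aromatic c carries 1 H when it has two neighbours and 0 H with three, and aromatic n carries 0 H:
  atom 1: C, bond orders sum to 1 (valence 4) → 3 H
  atom 2: O, bond orders sum to 2 (valence 2) → 0 H
  atom 3: aromatic c, 3 neighbours → 0 H
  atom 4: aromatic c, 3 neighbours → 0 H
  atom 5: F (halogen, monovalent) → 0 H
  atom 6: aromatic c, 3 neighbours → 0 H
  atom 7: C, bond orders sum to 2 (valence 4) → 2 H
  atom 8: C, bond orders sum to 2 (valence 4) → 2 H
  atom 9: C, bond orders sum to 1 (valence 4) → 3 H
  atom 10: aromatic c, 3 neighbours → 0 H
  atom 11: S, bond orders sum to 1 (valence 2) → 1 H
  atom 12: aromatic c, 2 neighbours → 1 H
  atom 13: aromatic c, 2 neighbours → 1 H
Total hydrogens: 13.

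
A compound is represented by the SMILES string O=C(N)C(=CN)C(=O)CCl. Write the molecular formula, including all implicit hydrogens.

C5H7ClN2O2

Walk through each heavy atom and fill implicit hydrogens from standard valence (C 4, N 3, O 2, S 2, halogen 1):
  atom 1: O, bond orders sum to 2 (valence 2) → 0 H
  atom 2: C, bond orders sum to 4 (valence 4) → 0 H
  atom 3: N, bond orders sum to 1 (valence 3) → 2 H
  atom 4: C, bond orders sum to 4 (valence 4) → 0 H
  atom 5: C, bond orders sum to 3 (valence 4) → 1 H
  atom 6: N, bond orders sum to 1 (valence 3) → 2 H
  atom 7: C, bond orders sum to 4 (valence 4) → 0 H
  atom 8: O, bond orders sum to 2 (valence 2) → 0 H
  atom 9: C, bond orders sum to 2 (valence 4) → 2 H
  atom 10: Cl (halogen, monovalent) → 0 H
Totals → C:5, H:7, Cl:1, N:2, O:2.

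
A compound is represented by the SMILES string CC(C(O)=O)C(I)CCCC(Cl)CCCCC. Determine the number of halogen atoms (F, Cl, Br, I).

2

Halogen atoms appear at heavy-atom positions 7, 12 (1×Cl, 1×I).
Other groups present: 1 carboxylic acid.
Halogen count: 2.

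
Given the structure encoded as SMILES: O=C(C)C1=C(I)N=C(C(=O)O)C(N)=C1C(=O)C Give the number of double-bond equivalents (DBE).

Molecular formula: C10H9IN2O4.
DoU = (2C + 2 + N − H − X) / 2, where X is the halogen count and O/S are ignored.
    = (2·10 + 2 + 2 − 9 − 1) / 2 = 14 / 2 = 7.

7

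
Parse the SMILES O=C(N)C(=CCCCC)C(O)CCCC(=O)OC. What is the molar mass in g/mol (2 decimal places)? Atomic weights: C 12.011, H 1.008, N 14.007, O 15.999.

First, the molecular formula is C13H23NO4 (counting implicit H from valence).
  C: 13 × 12.011 = 156.143
  H: 23 × 1.008 = 23.184
  N: 1 × 14.007 = 14.007
  O: 4 × 15.999 = 63.996
Sum: 13×12.011 + 23×1.008 + 1×14.007 + 4×15.999 = 257.330 → 257.33 g/mol.

257.33 g/mol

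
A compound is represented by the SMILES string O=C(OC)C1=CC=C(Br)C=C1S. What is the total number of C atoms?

Count every carbon token in the SMILES (each C, including those in ring-closure positions and inside branches).
Carbon count: 8.

8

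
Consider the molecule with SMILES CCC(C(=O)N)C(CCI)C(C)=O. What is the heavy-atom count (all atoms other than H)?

13

Every atom symbol written in the SMILES (organic subset) is one heavy atom; implicit H are not written.
Heavy atoms by element → C:9, I:1, N:1, O:2.
Total: 13.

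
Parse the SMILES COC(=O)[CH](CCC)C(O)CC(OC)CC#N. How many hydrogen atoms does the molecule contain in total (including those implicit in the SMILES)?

Walk through each heavy atom and fill implicit hydrogens from standard valence (C 4, N 3, O 2, S 2, halogen 1):
  atom 1: C, bond orders sum to 1 (valence 4) → 3 H
  atom 2: O, bond orders sum to 2 (valence 2) → 0 H
  atom 3: C, bond orders sum to 4 (valence 4) → 0 H
  atom 4: O, bond orders sum to 2 (valence 2) → 0 H
  atom 5: C with explicit H count 1
  atom 6: C, bond orders sum to 2 (valence 4) → 2 H
  atom 7: C, bond orders sum to 2 (valence 4) → 2 H
  atom 8: C, bond orders sum to 1 (valence 4) → 3 H
  atom 9: C, bond orders sum to 3 (valence 4) → 1 H
  atom 10: O, bond orders sum to 1 (valence 2) → 1 H
  atom 11: C, bond orders sum to 2 (valence 4) → 2 H
  atom 12: C, bond orders sum to 3 (valence 4) → 1 H
  atom 13: O, bond orders sum to 2 (valence 2) → 0 H
  atom 14: C, bond orders sum to 1 (valence 4) → 3 H
  atom 15: C, bond orders sum to 2 (valence 4) → 2 H
  atom 16: C, bond orders sum to 4 (valence 4) → 0 H
  atom 17: N, bond orders sum to 3 (valence 3) → 0 H
Total hydrogens: 21.

21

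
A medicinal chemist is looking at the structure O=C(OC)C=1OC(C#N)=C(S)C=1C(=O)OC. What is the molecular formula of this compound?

Walk through each heavy atom and fill implicit hydrogens from standard valence (C 4, N 3, O 2, S 2, halogen 1):
  atom 1: O, bond orders sum to 2 (valence 2) → 0 H
  atom 2: C, bond orders sum to 4 (valence 4) → 0 H
  atom 3: O, bond orders sum to 2 (valence 2) → 0 H
  atom 4: C, bond orders sum to 1 (valence 4) → 3 H
  atom 5: C, bond orders sum to 4 (valence 4) → 0 H
  atom 6: O, bond orders sum to 2 (valence 2) → 0 H
  atom 7: C, bond orders sum to 4 (valence 4) → 0 H
  atom 8: C, bond orders sum to 4 (valence 4) → 0 H
  atom 9: N, bond orders sum to 3 (valence 3) → 0 H
  atom 10: C, bond orders sum to 4 (valence 4) → 0 H
  atom 11: S, bond orders sum to 1 (valence 2) → 1 H
  atom 12: C, bond orders sum to 4 (valence 4) → 0 H
  atom 13: C, bond orders sum to 4 (valence 4) → 0 H
  atom 14: O, bond orders sum to 2 (valence 2) → 0 H
  atom 15: O, bond orders sum to 2 (valence 2) → 0 H
  atom 16: C, bond orders sum to 1 (valence 4) → 3 H
Totals → C:9, H:7, N:1, O:5, S:1.
In Hill order: C9H7NO5S.

C9H7NO5S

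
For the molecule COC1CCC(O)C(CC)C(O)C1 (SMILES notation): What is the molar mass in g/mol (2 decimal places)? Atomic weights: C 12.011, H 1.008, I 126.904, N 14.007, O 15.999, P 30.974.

First, the molecular formula is C10H20O3 (counting implicit H from valence).
  C: 10 × 12.011 = 120.110
  H: 20 × 1.008 = 20.160
  O: 3 × 15.999 = 47.997
Sum: 10×12.011 + 20×1.008 + 3×15.999 = 188.267 → 188.27 g/mol.

188.27 g/mol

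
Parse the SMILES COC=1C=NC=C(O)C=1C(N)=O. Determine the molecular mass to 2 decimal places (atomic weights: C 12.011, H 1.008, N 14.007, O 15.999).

First, the molecular formula is C7H8N2O3 (counting implicit H from valence).
  C: 7 × 12.011 = 84.077
  H: 8 × 1.008 = 8.064
  N: 2 × 14.007 = 28.014
  O: 3 × 15.999 = 47.997
Sum: 7×12.011 + 8×1.008 + 2×14.007 + 3×15.999 = 168.152 → 168.15 g/mol.

168.15 g/mol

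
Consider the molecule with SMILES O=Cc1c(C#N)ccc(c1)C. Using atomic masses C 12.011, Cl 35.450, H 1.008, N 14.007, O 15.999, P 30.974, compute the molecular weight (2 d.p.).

145.16 g/mol

First, the molecular formula is C9H7NO (counting implicit H from valence).
  C: 9 × 12.011 = 108.099
  H: 7 × 1.008 = 7.056
  N: 1 × 14.007 = 14.007
  O: 1 × 15.999 = 15.999
Sum: 9×12.011 + 7×1.008 + 1×14.007 + 1×15.999 = 145.161 → 145.16 g/mol.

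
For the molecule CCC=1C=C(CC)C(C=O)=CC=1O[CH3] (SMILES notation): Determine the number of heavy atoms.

14

Every atom symbol written in the SMILES (organic subset) is one heavy atom; implicit H are not written.
Heavy atoms by element → C:12, O:2.
Total: 14.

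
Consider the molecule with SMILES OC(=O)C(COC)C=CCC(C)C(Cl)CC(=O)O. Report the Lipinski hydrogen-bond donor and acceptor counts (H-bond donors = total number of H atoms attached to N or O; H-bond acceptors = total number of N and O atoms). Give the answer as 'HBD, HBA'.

2, 5

Donors: find every N or O and count the H atoms it carries.
  atom 1 (O): bond orders sum to 1 → 1 H
  atom 3 (O): bond orders sum to 2 → 0 H
  atom 6 (O): bond orders sum to 2 → 0 H
  atom 17 (O): bond orders sum to 2 → 0 H
  atom 18 (O): bond orders sum to 1 → 1 H
Lipinski HBD = 2.
Acceptors: N atoms = 0, O atoms = 5 → HBA = 5.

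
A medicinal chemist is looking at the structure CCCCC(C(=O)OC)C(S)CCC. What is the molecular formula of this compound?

Walk through each heavy atom and fill implicit hydrogens from standard valence (C 4, N 3, O 2, S 2, halogen 1):
  atom 1: C, bond orders sum to 1 (valence 4) → 3 H
  atom 2: C, bond orders sum to 2 (valence 4) → 2 H
  atom 3: C, bond orders sum to 2 (valence 4) → 2 H
  atom 4: C, bond orders sum to 2 (valence 4) → 2 H
  atom 5: C, bond orders sum to 3 (valence 4) → 1 H
  atom 6: C, bond orders sum to 4 (valence 4) → 0 H
  atom 7: O, bond orders sum to 2 (valence 2) → 0 H
  atom 8: O, bond orders sum to 2 (valence 2) → 0 H
  atom 9: C, bond orders sum to 1 (valence 4) → 3 H
  atom 10: C, bond orders sum to 3 (valence 4) → 1 H
  atom 11: S, bond orders sum to 1 (valence 2) → 1 H
  atom 12: C, bond orders sum to 2 (valence 4) → 2 H
  atom 13: C, bond orders sum to 2 (valence 4) → 2 H
  atom 14: C, bond orders sum to 1 (valence 4) → 3 H
Totals → C:11, H:22, O:2, S:1.
In Hill order: C11H22O2S.

C11H22O2S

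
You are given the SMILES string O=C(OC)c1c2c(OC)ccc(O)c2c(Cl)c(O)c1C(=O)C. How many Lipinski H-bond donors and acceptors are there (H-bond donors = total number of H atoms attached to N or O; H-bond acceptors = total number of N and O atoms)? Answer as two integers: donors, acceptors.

Donors: find every N or O and count the H atoms it carries.
  atom 1 (O): bond orders sum to 2 → 0 H
  atom 3 (O): bond orders sum to 2 → 0 H
  atom 8 (O): bond orders sum to 2 → 0 H
  atom 13 (O): bond orders sum to 1 → 1 H
  atom 18 (O): bond orders sum to 1 → 1 H
  atom 21 (O): bond orders sum to 2 → 0 H
Lipinski HBD = 2.
Acceptors: N atoms = 0, O atoms = 6 → HBA = 6.

2, 6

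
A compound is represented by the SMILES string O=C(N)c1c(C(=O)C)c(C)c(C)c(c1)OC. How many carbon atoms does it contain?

12

Count every carbon token in the SMILES (each C, including those in ring-closure positions and inside branches).
Carbon count: 12.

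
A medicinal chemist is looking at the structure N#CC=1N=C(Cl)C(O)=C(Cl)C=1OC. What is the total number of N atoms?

2

Scan the SMILES for N atoms (remember two-letter symbols like Cl and Br are single atoms).
Nitrogen count: 2.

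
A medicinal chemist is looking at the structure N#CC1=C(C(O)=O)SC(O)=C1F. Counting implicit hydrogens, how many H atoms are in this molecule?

Walk through each heavy atom and fill implicit hydrogens from standard valence (C 4, N 3, O 2, S 2, halogen 1):
  atom 1: N, bond orders sum to 3 (valence 3) → 0 H
  atom 2: C, bond orders sum to 4 (valence 4) → 0 H
  atom 3: C, bond orders sum to 4 (valence 4) → 0 H
  atom 4: C, bond orders sum to 4 (valence 4) → 0 H
  atom 5: C, bond orders sum to 4 (valence 4) → 0 H
  atom 6: O, bond orders sum to 1 (valence 2) → 1 H
  atom 7: O, bond orders sum to 2 (valence 2) → 0 H
  atom 8: S, bond orders sum to 2 (valence 2) → 0 H
  atom 9: C, bond orders sum to 4 (valence 4) → 0 H
  atom 10: O, bond orders sum to 1 (valence 2) → 1 H
  atom 11: C, bond orders sum to 4 (valence 4) → 0 H
  atom 12: F (halogen, monovalent) → 0 H
Total hydrogens: 2.

2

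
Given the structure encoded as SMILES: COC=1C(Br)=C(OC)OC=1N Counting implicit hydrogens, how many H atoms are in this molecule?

Walk through each heavy atom and fill implicit hydrogens from standard valence (C 4, N 3, O 2, S 2, halogen 1):
  atom 1: C, bond orders sum to 1 (valence 4) → 3 H
  atom 2: O, bond orders sum to 2 (valence 2) → 0 H
  atom 3: C, bond orders sum to 4 (valence 4) → 0 H
  atom 4: C, bond orders sum to 4 (valence 4) → 0 H
  atom 5: Br (halogen, monovalent) → 0 H
  atom 6: C, bond orders sum to 4 (valence 4) → 0 H
  atom 7: O, bond orders sum to 2 (valence 2) → 0 H
  atom 8: C, bond orders sum to 1 (valence 4) → 3 H
  atom 9: O, bond orders sum to 2 (valence 2) → 0 H
  atom 10: C, bond orders sum to 4 (valence 4) → 0 H
  atom 11: N, bond orders sum to 1 (valence 3) → 2 H
Total hydrogens: 8.

8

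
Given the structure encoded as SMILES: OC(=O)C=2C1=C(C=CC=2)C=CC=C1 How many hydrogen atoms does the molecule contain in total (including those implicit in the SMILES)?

Walk through each heavy atom and fill implicit hydrogens from standard valence (C 4, N 3, O 2, S 2, halogen 1):
  atom 1: O, bond orders sum to 1 (valence 2) → 1 H
  atom 2: C, bond orders sum to 4 (valence 4) → 0 H
  atom 3: O, bond orders sum to 2 (valence 2) → 0 H
  atom 4: C, bond orders sum to 4 (valence 4) → 0 H
  atom 5: C, bond orders sum to 4 (valence 4) → 0 H
  atom 6: C, bond orders sum to 4 (valence 4) → 0 H
  atom 7: C, bond orders sum to 3 (valence 4) → 1 H
  atom 8: C, bond orders sum to 3 (valence 4) → 1 H
  atom 9: C, bond orders sum to 3 (valence 4) → 1 H
  atom 10: C, bond orders sum to 3 (valence 4) → 1 H
  atom 11: C, bond orders sum to 3 (valence 4) → 1 H
  atom 12: C, bond orders sum to 3 (valence 4) → 1 H
  atom 13: C, bond orders sum to 3 (valence 4) → 1 H
Total hydrogens: 8.

8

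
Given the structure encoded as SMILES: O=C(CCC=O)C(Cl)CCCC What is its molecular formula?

C9H15ClO2

Walk through each heavy atom and fill implicit hydrogens from standard valence (C 4, N 3, O 2, S 2, halogen 1):
  atom 1: O, bond orders sum to 2 (valence 2) → 0 H
  atom 2: C, bond orders sum to 4 (valence 4) → 0 H
  atom 3: C, bond orders sum to 2 (valence 4) → 2 H
  atom 4: C, bond orders sum to 2 (valence 4) → 2 H
  atom 5: C, bond orders sum to 3 (valence 4) → 1 H
  atom 6: O, bond orders sum to 2 (valence 2) → 0 H
  atom 7: C, bond orders sum to 3 (valence 4) → 1 H
  atom 8: Cl (halogen, monovalent) → 0 H
  atom 9: C, bond orders sum to 2 (valence 4) → 2 H
  atom 10: C, bond orders sum to 2 (valence 4) → 2 H
  atom 11: C, bond orders sum to 2 (valence 4) → 2 H
  atom 12: C, bond orders sum to 1 (valence 4) → 3 H
Totals → C:9, H:15, Cl:1, O:2.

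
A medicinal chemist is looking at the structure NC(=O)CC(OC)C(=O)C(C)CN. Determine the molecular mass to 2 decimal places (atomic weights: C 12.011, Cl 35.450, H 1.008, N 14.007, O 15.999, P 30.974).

188.23 g/mol

First, the molecular formula is C8H16N2O3 (counting implicit H from valence).
  C: 8 × 12.011 = 96.088
  H: 16 × 1.008 = 16.128
  N: 2 × 14.007 = 28.014
  O: 3 × 15.999 = 47.997
Sum: 8×12.011 + 16×1.008 + 2×14.007 + 3×15.999 = 188.227 → 188.23 g/mol.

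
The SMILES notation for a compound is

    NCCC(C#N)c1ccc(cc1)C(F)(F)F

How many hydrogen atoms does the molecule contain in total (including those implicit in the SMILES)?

11

Walk through each heavy atom and fill implicit hydrogens from standard valence (C 4, N 3, O 2, S 2, halogen 1); for lowercase aromatic atoms, an aromatic c carries 1 H when it has two neighbours and 0 H with three, and aromatic n carries 0 H:
  atom 1: N, bond orders sum to 1 (valence 3) → 2 H
  atom 2: C, bond orders sum to 2 (valence 4) → 2 H
  atom 3: C, bond orders sum to 2 (valence 4) → 2 H
  atom 4: C, bond orders sum to 3 (valence 4) → 1 H
  atom 5: C, bond orders sum to 4 (valence 4) → 0 H
  atom 6: N, bond orders sum to 3 (valence 3) → 0 H
  atom 7: aromatic c, 3 neighbours → 0 H
  atom 8: aromatic c, 2 neighbours → 1 H
  atom 9: aromatic c, 2 neighbours → 1 H
  atom 10: aromatic c, 3 neighbours → 0 H
  atom 11: aromatic c, 2 neighbours → 1 H
  atom 12: aromatic c, 2 neighbours → 1 H
  atom 13: C, bond orders sum to 4 (valence 4) → 0 H
  atom 14: F (halogen, monovalent) → 0 H
  atom 15: F (halogen, monovalent) → 0 H
  atom 16: F (halogen, monovalent) → 0 H
Total hydrogens: 11.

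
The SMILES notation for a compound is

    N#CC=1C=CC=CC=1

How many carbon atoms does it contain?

7

Count every carbon token in the SMILES (each C, including those in ring-closure positions and inside branches).
Carbon count: 7.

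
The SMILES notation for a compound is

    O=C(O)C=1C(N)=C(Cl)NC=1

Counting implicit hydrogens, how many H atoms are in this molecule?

Walk through each heavy atom and fill implicit hydrogens from standard valence (C 4, N 3, O 2, S 2, halogen 1):
  atom 1: O, bond orders sum to 2 (valence 2) → 0 H
  atom 2: C, bond orders sum to 4 (valence 4) → 0 H
  atom 3: O, bond orders sum to 1 (valence 2) → 1 H
  atom 4: C, bond orders sum to 4 (valence 4) → 0 H
  atom 5: C, bond orders sum to 4 (valence 4) → 0 H
  atom 6: N, bond orders sum to 1 (valence 3) → 2 H
  atom 7: C, bond orders sum to 4 (valence 4) → 0 H
  atom 8: Cl (halogen, monovalent) → 0 H
  atom 9: N, bond orders sum to 2 (valence 3) → 1 H
  atom 10: C, bond orders sum to 3 (valence 4) → 1 H
Total hydrogens: 5.

5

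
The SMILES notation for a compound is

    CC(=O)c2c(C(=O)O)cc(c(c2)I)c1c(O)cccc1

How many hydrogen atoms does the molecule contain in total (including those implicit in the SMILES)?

11

Walk through each heavy atom and fill implicit hydrogens from standard valence (C 4, N 3, O 2, S 2, halogen 1); for lowercase aromatic atoms, an aromatic c carries 1 H when it has two neighbours and 0 H with three, and aromatic n carries 0 H:
  atom 1: C, bond orders sum to 1 (valence 4) → 3 H
  atom 2: C, bond orders sum to 4 (valence 4) → 0 H
  atom 3: O, bond orders sum to 2 (valence 2) → 0 H
  atom 4: aromatic c, 3 neighbours → 0 H
  atom 5: aromatic c, 3 neighbours → 0 H
  atom 6: C, bond orders sum to 4 (valence 4) → 0 H
  atom 7: O, bond orders sum to 2 (valence 2) → 0 H
  atom 8: O, bond orders sum to 1 (valence 2) → 1 H
  atom 9: aromatic c, 2 neighbours → 1 H
  atom 10: aromatic c, 3 neighbours → 0 H
  atom 11: aromatic c, 3 neighbours → 0 H
  atom 12: aromatic c, 2 neighbours → 1 H
  atom 13: I (halogen, monovalent) → 0 H
  atom 14: aromatic c, 3 neighbours → 0 H
  atom 15: aromatic c, 3 neighbours → 0 H
  atom 16: O, bond orders sum to 1 (valence 2) → 1 H
  atom 17: aromatic c, 2 neighbours → 1 H
  atom 18: aromatic c, 2 neighbours → 1 H
  atom 19: aromatic c, 2 neighbours → 1 H
  atom 20: aromatic c, 2 neighbours → 1 H
Total hydrogens: 11.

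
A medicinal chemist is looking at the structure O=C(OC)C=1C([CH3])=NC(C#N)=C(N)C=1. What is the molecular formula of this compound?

C9H9N3O2

Walk through each heavy atom and fill implicit hydrogens from standard valence (C 4, N 3, O 2, S 2, halogen 1):
  atom 1: O, bond orders sum to 2 (valence 2) → 0 H
  atom 2: C, bond orders sum to 4 (valence 4) → 0 H
  atom 3: O, bond orders sum to 2 (valence 2) → 0 H
  atom 4: C, bond orders sum to 1 (valence 4) → 3 H
  atom 5: C, bond orders sum to 4 (valence 4) → 0 H
  atom 6: C, bond orders sum to 4 (valence 4) → 0 H
  atom 7: C with explicit H count 3
  atom 8: N, bond orders sum to 3 (valence 3) → 0 H
  atom 9: C, bond orders sum to 4 (valence 4) → 0 H
  atom 10: C, bond orders sum to 4 (valence 4) → 0 H
  atom 11: N, bond orders sum to 3 (valence 3) → 0 H
  atom 12: C, bond orders sum to 4 (valence 4) → 0 H
  atom 13: N, bond orders sum to 1 (valence 3) → 2 H
  atom 14: C, bond orders sum to 3 (valence 4) → 1 H
Totals → C:9, H:9, N:3, O:2.
In Hill order: C9H9N3O2.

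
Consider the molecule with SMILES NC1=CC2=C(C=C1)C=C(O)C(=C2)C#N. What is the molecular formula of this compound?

Walk through each heavy atom and fill implicit hydrogens from standard valence (C 4, N 3, O 2, S 2, halogen 1):
  atom 1: N, bond orders sum to 1 (valence 3) → 2 H
  atom 2: C, bond orders sum to 4 (valence 4) → 0 H
  atom 3: C, bond orders sum to 3 (valence 4) → 1 H
  atom 4: C, bond orders sum to 4 (valence 4) → 0 H
  atom 5: C, bond orders sum to 4 (valence 4) → 0 H
  atom 6: C, bond orders sum to 3 (valence 4) → 1 H
  atom 7: C, bond orders sum to 3 (valence 4) → 1 H
  atom 8: C, bond orders sum to 3 (valence 4) → 1 H
  atom 9: C, bond orders sum to 4 (valence 4) → 0 H
  atom 10: O, bond orders sum to 1 (valence 2) → 1 H
  atom 11: C, bond orders sum to 4 (valence 4) → 0 H
  atom 12: C, bond orders sum to 3 (valence 4) → 1 H
  atom 13: C, bond orders sum to 4 (valence 4) → 0 H
  atom 14: N, bond orders sum to 3 (valence 3) → 0 H
Totals → C:11, H:8, N:2, O:1.
In Hill order: C11H8N2O.

C11H8N2O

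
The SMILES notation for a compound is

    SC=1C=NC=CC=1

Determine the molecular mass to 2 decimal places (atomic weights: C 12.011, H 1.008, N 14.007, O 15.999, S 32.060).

111.16 g/mol

First, the molecular formula is C5H5NS (counting implicit H from valence).
  C: 5 × 12.011 = 60.055
  H: 5 × 1.008 = 5.040
  N: 1 × 14.007 = 14.007
  S: 1 × 32.060 = 32.060
Sum: 5×12.011 + 5×1.008 + 1×14.007 + 1×32.060 = 111.162 → 111.16 g/mol.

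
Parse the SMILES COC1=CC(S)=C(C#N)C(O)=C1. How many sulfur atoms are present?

1

Scan the SMILES for S atoms (remember two-letter symbols like Cl and Br are single atoms).
Sulfur count: 1.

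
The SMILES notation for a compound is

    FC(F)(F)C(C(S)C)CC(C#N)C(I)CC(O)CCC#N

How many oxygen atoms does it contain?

1

Scan the SMILES for O atoms (remember two-letter symbols like Cl and Br are single atoms).
Oxygen count: 1.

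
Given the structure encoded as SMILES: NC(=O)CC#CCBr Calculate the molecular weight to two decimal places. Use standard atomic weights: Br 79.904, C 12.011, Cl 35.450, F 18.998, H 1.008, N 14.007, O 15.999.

176.01 g/mol

First, the molecular formula is C5H6BrNO (counting implicit H from valence).
  Br: 1 × 79.904 = 79.904
  C: 5 × 12.011 = 60.055
  H: 6 × 1.008 = 6.048
  N: 1 × 14.007 = 14.007
  O: 1 × 15.999 = 15.999
Sum: 1×79.904 + 5×12.011 + 6×1.008 + 1×14.007 + 1×15.999 = 176.013 → 176.01 g/mol.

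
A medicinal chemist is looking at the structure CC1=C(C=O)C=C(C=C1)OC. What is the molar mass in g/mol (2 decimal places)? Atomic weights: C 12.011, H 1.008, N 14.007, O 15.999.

First, the molecular formula is C9H10O2 (counting implicit H from valence).
  C: 9 × 12.011 = 108.099
  H: 10 × 1.008 = 10.080
  O: 2 × 15.999 = 31.998
Sum: 9×12.011 + 10×1.008 + 2×15.999 = 150.177 → 150.18 g/mol.

150.18 g/mol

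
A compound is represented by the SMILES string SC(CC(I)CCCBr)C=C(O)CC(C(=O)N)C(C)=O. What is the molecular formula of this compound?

Walk through each heavy atom and fill implicit hydrogens from standard valence (C 4, N 3, O 2, S 2, halogen 1):
  atom 1: S, bond orders sum to 1 (valence 2) → 1 H
  atom 2: C, bond orders sum to 3 (valence 4) → 1 H
  atom 3: C, bond orders sum to 2 (valence 4) → 2 H
  atom 4: C, bond orders sum to 3 (valence 4) → 1 H
  atom 5: I (halogen, monovalent) → 0 H
  atom 6: C, bond orders sum to 2 (valence 4) → 2 H
  atom 7: C, bond orders sum to 2 (valence 4) → 2 H
  atom 8: C, bond orders sum to 2 (valence 4) → 2 H
  atom 9: Br (halogen, monovalent) → 0 H
  atom 10: C, bond orders sum to 3 (valence 4) → 1 H
  atom 11: C, bond orders sum to 4 (valence 4) → 0 H
  atom 12: O, bond orders sum to 1 (valence 2) → 1 H
  atom 13: C, bond orders sum to 2 (valence 4) → 2 H
  atom 14: C, bond orders sum to 3 (valence 4) → 1 H
  atom 15: C, bond orders sum to 4 (valence 4) → 0 H
  atom 16: O, bond orders sum to 2 (valence 2) → 0 H
  atom 17: N, bond orders sum to 1 (valence 3) → 2 H
  atom 18: C, bond orders sum to 4 (valence 4) → 0 H
  atom 19: C, bond orders sum to 1 (valence 4) → 3 H
  atom 20: O, bond orders sum to 2 (valence 2) → 0 H
Totals → C:13, H:21, Br:1, I:1, N:1, O:3, S:1.

C13H21BrINO3S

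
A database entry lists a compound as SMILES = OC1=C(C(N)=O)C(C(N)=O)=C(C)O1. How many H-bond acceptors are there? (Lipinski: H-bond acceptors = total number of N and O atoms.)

N atoms: 2; O atoms: 4.
Lipinski HBA = 2 + 4 = 6.

6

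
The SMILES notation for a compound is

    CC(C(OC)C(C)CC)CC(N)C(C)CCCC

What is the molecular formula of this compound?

C16H35NO

Walk through each heavy atom and fill implicit hydrogens from standard valence (C 4, N 3, O 2, S 2, halogen 1):
  atom 1: C, bond orders sum to 1 (valence 4) → 3 H
  atom 2: C, bond orders sum to 3 (valence 4) → 1 H
  atom 3: C, bond orders sum to 3 (valence 4) → 1 H
  atom 4: O, bond orders sum to 2 (valence 2) → 0 H
  atom 5: C, bond orders sum to 1 (valence 4) → 3 H
  atom 6: C, bond orders sum to 3 (valence 4) → 1 H
  atom 7: C, bond orders sum to 1 (valence 4) → 3 H
  atom 8: C, bond orders sum to 2 (valence 4) → 2 H
  atom 9: C, bond orders sum to 1 (valence 4) → 3 H
  atom 10: C, bond orders sum to 2 (valence 4) → 2 H
  atom 11: C, bond orders sum to 3 (valence 4) → 1 H
  atom 12: N, bond orders sum to 1 (valence 3) → 2 H
  atom 13: C, bond orders sum to 3 (valence 4) → 1 H
  atom 14: C, bond orders sum to 1 (valence 4) → 3 H
  atom 15: C, bond orders sum to 2 (valence 4) → 2 H
  atom 16: C, bond orders sum to 2 (valence 4) → 2 H
  atom 17: C, bond orders sum to 2 (valence 4) → 2 H
  atom 18: C, bond orders sum to 1 (valence 4) → 3 H
Totals → C:16, H:35, N:1, O:1.
In Hill order: C16H35NO.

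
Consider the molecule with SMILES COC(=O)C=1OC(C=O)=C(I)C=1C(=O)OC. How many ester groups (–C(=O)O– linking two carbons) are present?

The ester motif appears at heavy-atom positions 3, 13 in the SMILES.
Other groups present: 1 aldehyde.
Ester count: 2.

2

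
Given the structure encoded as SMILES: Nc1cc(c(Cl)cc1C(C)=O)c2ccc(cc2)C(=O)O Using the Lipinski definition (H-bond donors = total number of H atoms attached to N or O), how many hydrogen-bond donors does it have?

Donors: find every N or O and count the H atoms it carries.
  atom 1 (N): bond orders sum to 1 → 2 H
  atom 11 (O): bond orders sum to 2 → 0 H
  atom 19 (O): bond orders sum to 2 → 0 H
  atom 20 (O): bond orders sum to 1 → 1 H
Lipinski HBD = 3.

3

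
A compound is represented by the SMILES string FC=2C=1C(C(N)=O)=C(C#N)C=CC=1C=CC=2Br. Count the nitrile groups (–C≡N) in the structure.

The nitrile motif appears at heavy-atom position 9 in the SMILES.
Other groups present: 1 amide.
Nitrile count: 1.

1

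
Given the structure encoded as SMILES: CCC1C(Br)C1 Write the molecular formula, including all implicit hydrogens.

Walk through each heavy atom and fill implicit hydrogens from standard valence (C 4, N 3, O 2, S 2, halogen 1):
  atom 1: C, bond orders sum to 1 (valence 4) → 3 H
  atom 2: C, bond orders sum to 2 (valence 4) → 2 H
  atom 3: C, bond orders sum to 3 (valence 4) → 1 H
  atom 4: C, bond orders sum to 3 (valence 4) → 1 H
  atom 5: Br (halogen, monovalent) → 0 H
  atom 6: C, bond orders sum to 2 (valence 4) → 2 H
Totals → C:5, H:9, Br:1.

C5H9Br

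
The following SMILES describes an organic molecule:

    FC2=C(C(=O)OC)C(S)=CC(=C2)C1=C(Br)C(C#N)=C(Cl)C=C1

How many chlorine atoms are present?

Scan the SMILES for Cl atoms (remember two-letter symbols like Cl and Br are single atoms).
Chlorine count: 1.

1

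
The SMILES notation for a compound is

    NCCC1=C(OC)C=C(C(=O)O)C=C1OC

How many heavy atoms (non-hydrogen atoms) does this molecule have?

16

Every atom symbol written in the SMILES (organic subset) is one heavy atom; implicit H are not written.
Heavy atoms by element → C:11, N:1, O:4.
Total: 16.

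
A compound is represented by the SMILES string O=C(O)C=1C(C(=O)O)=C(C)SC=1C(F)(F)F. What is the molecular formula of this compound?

Walk through each heavy atom and fill implicit hydrogens from standard valence (C 4, N 3, O 2, S 2, halogen 1):
  atom 1: O, bond orders sum to 2 (valence 2) → 0 H
  atom 2: C, bond orders sum to 4 (valence 4) → 0 H
  atom 3: O, bond orders sum to 1 (valence 2) → 1 H
  atom 4: C, bond orders sum to 4 (valence 4) → 0 H
  atom 5: C, bond orders sum to 4 (valence 4) → 0 H
  atom 6: C, bond orders sum to 4 (valence 4) → 0 H
  atom 7: O, bond orders sum to 2 (valence 2) → 0 H
  atom 8: O, bond orders sum to 1 (valence 2) → 1 H
  atom 9: C, bond orders sum to 4 (valence 4) → 0 H
  atom 10: C, bond orders sum to 1 (valence 4) → 3 H
  atom 11: S, bond orders sum to 2 (valence 2) → 0 H
  atom 12: C, bond orders sum to 4 (valence 4) → 0 H
  atom 13: C, bond orders sum to 4 (valence 4) → 0 H
  atom 14: F (halogen, monovalent) → 0 H
  atom 15: F (halogen, monovalent) → 0 H
  atom 16: F (halogen, monovalent) → 0 H
Totals → C:8, H:5, F:3, O:4, S:1.

C8H5F3O4S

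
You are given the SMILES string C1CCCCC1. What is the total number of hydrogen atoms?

Walk through each heavy atom and fill implicit hydrogens from standard valence (C 4, N 3, O 2, S 2, halogen 1):
  atom 1: C, bond orders sum to 2 (valence 4) → 2 H
  atom 2: C, bond orders sum to 2 (valence 4) → 2 H
  atom 3: C, bond orders sum to 2 (valence 4) → 2 H
  atom 4: C, bond orders sum to 2 (valence 4) → 2 H
  atom 5: C, bond orders sum to 2 (valence 4) → 2 H
  atom 6: C, bond orders sum to 2 (valence 4) → 2 H
Total hydrogens: 12.

12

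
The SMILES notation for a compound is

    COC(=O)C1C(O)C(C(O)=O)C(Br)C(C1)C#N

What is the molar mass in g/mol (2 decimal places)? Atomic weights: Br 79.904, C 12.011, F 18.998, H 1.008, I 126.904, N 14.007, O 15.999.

First, the molecular formula is C10H12BrNO5 (counting implicit H from valence).
  Br: 1 × 79.904 = 79.904
  C: 10 × 12.011 = 120.110
  H: 12 × 1.008 = 12.096
  N: 1 × 14.007 = 14.007
  O: 5 × 15.999 = 79.995
Sum: 1×79.904 + 10×12.011 + 12×1.008 + 1×14.007 + 5×15.999 = 306.112 → 306.11 g/mol.

306.11 g/mol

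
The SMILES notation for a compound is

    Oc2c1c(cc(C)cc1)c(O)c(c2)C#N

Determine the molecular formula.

Walk through each heavy atom and fill implicit hydrogens from standard valence (C 4, N 3, O 2, S 2, halogen 1); for lowercase aromatic atoms, an aromatic c carries 1 H when it has two neighbours and 0 H with three, and aromatic n carries 0 H:
  atom 1: O, bond orders sum to 1 (valence 2) → 1 H
  atom 2: aromatic c, 3 neighbours → 0 H
  atom 3: aromatic c, 3 neighbours → 0 H
  atom 4: aromatic c, 3 neighbours → 0 H
  atom 5: aromatic c, 2 neighbours → 1 H
  atom 6: aromatic c, 3 neighbours → 0 H
  atom 7: C, bond orders sum to 1 (valence 4) → 3 H
  atom 8: aromatic c, 2 neighbours → 1 H
  atom 9: aromatic c, 2 neighbours → 1 H
  atom 10: aromatic c, 3 neighbours → 0 H
  atom 11: O, bond orders sum to 1 (valence 2) → 1 H
  atom 12: aromatic c, 3 neighbours → 0 H
  atom 13: aromatic c, 2 neighbours → 1 H
  atom 14: C, bond orders sum to 4 (valence 4) → 0 H
  atom 15: N, bond orders sum to 3 (valence 3) → 0 H
Totals → C:12, H:9, N:1, O:2.
In Hill order: C12H9NO2.

C12H9NO2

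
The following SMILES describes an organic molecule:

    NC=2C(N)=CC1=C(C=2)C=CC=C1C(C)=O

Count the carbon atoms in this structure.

Count every carbon token in the SMILES (each C, including those in ring-closure positions and inside branches).
Carbon count: 12.

12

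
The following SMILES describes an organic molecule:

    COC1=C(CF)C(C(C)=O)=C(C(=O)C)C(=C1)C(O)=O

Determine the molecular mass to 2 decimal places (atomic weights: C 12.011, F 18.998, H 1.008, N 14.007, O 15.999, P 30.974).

First, the molecular formula is C13H13FO5 (counting implicit H from valence).
  C: 13 × 12.011 = 156.143
  F: 1 × 18.998 = 18.998
  H: 13 × 1.008 = 13.104
  O: 5 × 15.999 = 79.995
Sum: 13×12.011 + 1×18.998 + 13×1.008 + 5×15.999 = 268.240 → 268.24 g/mol.

268.24 g/mol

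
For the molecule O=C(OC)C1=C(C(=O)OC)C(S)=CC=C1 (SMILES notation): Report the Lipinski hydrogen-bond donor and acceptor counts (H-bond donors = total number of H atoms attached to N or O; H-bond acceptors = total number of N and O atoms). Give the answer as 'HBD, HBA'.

0, 4

Donors: find every N or O and count the H atoms it carries.
  atom 1 (O): bond orders sum to 2 → 0 H
  atom 3 (O): bond orders sum to 2 → 0 H
  atom 8 (O): bond orders sum to 2 → 0 H
  atom 9 (O): bond orders sum to 2 → 0 H
Lipinski HBD = 0.
Acceptors: N atoms = 0, O atoms = 4 → HBA = 4.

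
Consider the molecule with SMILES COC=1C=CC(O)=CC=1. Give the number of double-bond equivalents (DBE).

Molecular formula: C7H8O2.
DoU = (2C + 2 + N − H − X) / 2, where X is the halogen count and O/S are ignored.
    = (2·7 + 2 + 0 − 8 − 0) / 2 = 8 / 2 = 4.

4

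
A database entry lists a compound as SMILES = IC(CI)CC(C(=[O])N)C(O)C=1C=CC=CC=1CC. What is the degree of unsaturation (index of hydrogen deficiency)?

5

Molecular formula: C14H19I2NO2.
DoU = (2C + 2 + N − H − X) / 2, where X is the halogen count and O/S are ignored.
    = (2·14 + 2 + 1 − 19 − 2) / 2 = 10 / 2 = 5.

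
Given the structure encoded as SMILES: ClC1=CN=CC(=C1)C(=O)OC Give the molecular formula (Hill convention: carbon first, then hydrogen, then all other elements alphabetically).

Walk through each heavy atom and fill implicit hydrogens from standard valence (C 4, N 3, O 2, S 2, halogen 1):
  atom 1: Cl (halogen, monovalent) → 0 H
  atom 2: C, bond orders sum to 4 (valence 4) → 0 H
  atom 3: C, bond orders sum to 3 (valence 4) → 1 H
  atom 4: N, bond orders sum to 3 (valence 3) → 0 H
  atom 5: C, bond orders sum to 3 (valence 4) → 1 H
  atom 6: C, bond orders sum to 4 (valence 4) → 0 H
  atom 7: C, bond orders sum to 3 (valence 4) → 1 H
  atom 8: C, bond orders sum to 4 (valence 4) → 0 H
  atom 9: O, bond orders sum to 2 (valence 2) → 0 H
  atom 10: O, bond orders sum to 2 (valence 2) → 0 H
  atom 11: C, bond orders sum to 1 (valence 4) → 3 H
Totals → C:7, H:6, Cl:1, N:1, O:2.
In Hill order: C7H6ClNO2.

C7H6ClNO2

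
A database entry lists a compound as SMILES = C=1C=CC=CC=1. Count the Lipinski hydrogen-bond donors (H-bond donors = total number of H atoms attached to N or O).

Donors: find every N or O and count the H atoms it carries.
  (no N or O atoms present)
Lipinski HBD = 0.

0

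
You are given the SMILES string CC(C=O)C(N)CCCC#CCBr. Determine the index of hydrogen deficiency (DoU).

3

Degree of unsaturation = (number of rings) + (number of π bonds).
Ring closures in the SMILES: 0.
π bonds: 1 double bond (each 1 DoU), 1 triple bond (each 2 DoU) → 3 DoU from unsaturation.
Total DoU = 0 + 3 = 3.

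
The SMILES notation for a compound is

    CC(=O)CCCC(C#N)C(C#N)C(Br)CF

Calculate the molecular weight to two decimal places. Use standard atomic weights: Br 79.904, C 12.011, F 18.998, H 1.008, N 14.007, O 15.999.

First, the molecular formula is C11H14BrFN2O (counting implicit H from valence).
  Br: 1 × 79.904 = 79.904
  C: 11 × 12.011 = 132.121
  F: 1 × 18.998 = 18.998
  H: 14 × 1.008 = 14.112
  N: 2 × 14.007 = 28.014
  O: 1 × 15.999 = 15.999
Sum: 1×79.904 + 11×12.011 + 1×18.998 + 14×1.008 + 2×14.007 + 1×15.999 = 289.148 → 289.15 g/mol.

289.15 g/mol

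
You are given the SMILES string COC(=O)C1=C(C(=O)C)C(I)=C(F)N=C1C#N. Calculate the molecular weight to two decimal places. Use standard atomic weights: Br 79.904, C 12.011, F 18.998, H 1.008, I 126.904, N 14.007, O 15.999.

348.07 g/mol

First, the molecular formula is C10H6FIN2O3 (counting implicit H from valence).
  C: 10 × 12.011 = 120.110
  F: 1 × 18.998 = 18.998
  H: 6 × 1.008 = 6.048
  I: 1 × 126.904 = 126.904
  N: 2 × 14.007 = 28.014
  O: 3 × 15.999 = 47.997
Sum: 10×12.011 + 1×18.998 + 6×1.008 + 1×126.904 + 2×14.007 + 3×15.999 = 348.071 → 348.07 g/mol.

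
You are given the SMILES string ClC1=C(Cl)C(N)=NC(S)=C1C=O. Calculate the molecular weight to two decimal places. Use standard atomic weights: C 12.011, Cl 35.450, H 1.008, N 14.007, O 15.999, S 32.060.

223.07 g/mol

First, the molecular formula is C6H4Cl2N2OS (counting implicit H from valence).
  C: 6 × 12.011 = 72.066
  Cl: 2 × 35.450 = 70.900
  H: 4 × 1.008 = 4.032
  N: 2 × 14.007 = 28.014
  O: 1 × 15.999 = 15.999
  S: 1 × 32.060 = 32.060
Sum: 6×12.011 + 2×35.450 + 4×1.008 + 2×14.007 + 1×15.999 + 1×32.060 = 223.071 → 223.07 g/mol.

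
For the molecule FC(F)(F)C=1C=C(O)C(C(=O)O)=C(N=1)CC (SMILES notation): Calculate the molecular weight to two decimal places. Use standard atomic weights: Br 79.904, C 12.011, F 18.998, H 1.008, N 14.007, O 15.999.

235.16 g/mol

First, the molecular formula is C9H8F3NO3 (counting implicit H from valence).
  C: 9 × 12.011 = 108.099
  F: 3 × 18.998 = 56.994
  H: 8 × 1.008 = 8.064
  N: 1 × 14.007 = 14.007
  O: 3 × 15.999 = 47.997
Sum: 9×12.011 + 3×18.998 + 8×1.008 + 1×14.007 + 3×15.999 = 235.161 → 235.16 g/mol.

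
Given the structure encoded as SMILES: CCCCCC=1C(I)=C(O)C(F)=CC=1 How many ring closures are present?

In SMILES, each pair of matching ring-closure digits denotes one ring-closing bond; the number of such bonds equals the number of independent rings.
Ring-closure bonds here: 1.

1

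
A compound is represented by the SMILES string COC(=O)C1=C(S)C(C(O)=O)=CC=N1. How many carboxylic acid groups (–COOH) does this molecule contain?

The carboxylic acid motif appears at heavy-atom position 9 in the SMILES.
Other groups present: 1 ester, 1 thiol.
Carboxylic acid count: 1.

1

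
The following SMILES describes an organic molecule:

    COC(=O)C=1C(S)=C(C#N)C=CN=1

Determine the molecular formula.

C8H6N2O2S

Walk through each heavy atom and fill implicit hydrogens from standard valence (C 4, N 3, O 2, S 2, halogen 1):
  atom 1: C, bond orders sum to 1 (valence 4) → 3 H
  atom 2: O, bond orders sum to 2 (valence 2) → 0 H
  atom 3: C, bond orders sum to 4 (valence 4) → 0 H
  atom 4: O, bond orders sum to 2 (valence 2) → 0 H
  atom 5: C, bond orders sum to 4 (valence 4) → 0 H
  atom 6: C, bond orders sum to 4 (valence 4) → 0 H
  atom 7: S, bond orders sum to 1 (valence 2) → 1 H
  atom 8: C, bond orders sum to 4 (valence 4) → 0 H
  atom 9: C, bond orders sum to 4 (valence 4) → 0 H
  atom 10: N, bond orders sum to 3 (valence 3) → 0 H
  atom 11: C, bond orders sum to 3 (valence 4) → 1 H
  atom 12: C, bond orders sum to 3 (valence 4) → 1 H
  atom 13: N, bond orders sum to 3 (valence 3) → 0 H
Totals → C:8, H:6, N:2, O:2, S:1.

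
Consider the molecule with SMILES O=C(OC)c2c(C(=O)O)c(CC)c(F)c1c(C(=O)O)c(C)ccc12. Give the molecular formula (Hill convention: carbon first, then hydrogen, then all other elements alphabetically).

Walk through each heavy atom and fill implicit hydrogens from standard valence (C 4, N 3, O 2, S 2, halogen 1); for lowercase aromatic atoms, an aromatic c carries 1 H when it has two neighbours and 0 H with three, and aromatic n carries 0 H:
  atom 1: O, bond orders sum to 2 (valence 2) → 0 H
  atom 2: C, bond orders sum to 4 (valence 4) → 0 H
  atom 3: O, bond orders sum to 2 (valence 2) → 0 H
  atom 4: C, bond orders sum to 1 (valence 4) → 3 H
  atom 5: aromatic c, 3 neighbours → 0 H
  atom 6: aromatic c, 3 neighbours → 0 H
  atom 7: C, bond orders sum to 4 (valence 4) → 0 H
  atom 8: O, bond orders sum to 2 (valence 2) → 0 H
  atom 9: O, bond orders sum to 1 (valence 2) → 1 H
  atom 10: aromatic c, 3 neighbours → 0 H
  atom 11: C, bond orders sum to 2 (valence 4) → 2 H
  atom 12: C, bond orders sum to 1 (valence 4) → 3 H
  atom 13: aromatic c, 3 neighbours → 0 H
  atom 14: F (halogen, monovalent) → 0 H
  atom 15: aromatic c, 3 neighbours → 0 H
  atom 16: aromatic c, 3 neighbours → 0 H
  atom 17: C, bond orders sum to 4 (valence 4) → 0 H
  atom 18: O, bond orders sum to 2 (valence 2) → 0 H
  atom 19: O, bond orders sum to 1 (valence 2) → 1 H
  atom 20: aromatic c, 3 neighbours → 0 H
  atom 21: C, bond orders sum to 1 (valence 4) → 3 H
  atom 22: aromatic c, 2 neighbours → 1 H
  atom 23: aromatic c, 2 neighbours → 1 H
  atom 24: aromatic c, 3 neighbours → 0 H
Totals → C:17, H:15, F:1, O:6.

C17H15FO6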